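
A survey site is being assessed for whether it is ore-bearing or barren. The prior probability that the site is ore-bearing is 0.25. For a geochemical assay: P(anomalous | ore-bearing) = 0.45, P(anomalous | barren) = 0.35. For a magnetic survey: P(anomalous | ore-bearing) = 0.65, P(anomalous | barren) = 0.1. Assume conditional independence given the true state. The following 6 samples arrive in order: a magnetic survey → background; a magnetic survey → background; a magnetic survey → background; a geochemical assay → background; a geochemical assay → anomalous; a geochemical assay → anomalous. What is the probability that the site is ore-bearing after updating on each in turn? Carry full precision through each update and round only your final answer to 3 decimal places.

0.027

After a magnetic survey='background': P(ore) = 0.35·0.2500 / (0.35·0.2500 + 0.9·0.7500) ≈ 0.1148
After a magnetic survey='background': P(ore) = 0.35·0.1148 / (0.35·0.1148 + 0.9·0.8852) ≈ 0.0480
After a magnetic survey='background': P(ore) = 0.35·0.0480 / (0.35·0.0480 + 0.9·0.9520) ≈ 0.0192
After a geochemical assay='background': P(ore) = 0.55·0.0192 / (0.55·0.0192 + 0.65·0.9808) ≈ 0.0163
After a geochemical assay='anomalous': P(ore) = 0.45·0.0163 / (0.45·0.0163 + 0.35·0.9837) ≈ 0.0209
After a geochemical assay='anomalous': P(ore) = 0.45·0.0209 / (0.45·0.0209 + 0.35·0.9791) ≈ 0.0267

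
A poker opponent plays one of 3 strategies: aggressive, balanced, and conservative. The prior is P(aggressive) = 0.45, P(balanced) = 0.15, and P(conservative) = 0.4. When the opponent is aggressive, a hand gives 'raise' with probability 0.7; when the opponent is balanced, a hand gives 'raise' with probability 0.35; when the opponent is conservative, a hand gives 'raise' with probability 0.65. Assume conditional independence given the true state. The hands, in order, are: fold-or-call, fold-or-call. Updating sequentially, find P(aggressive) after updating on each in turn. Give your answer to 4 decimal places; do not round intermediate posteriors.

0.2649

After 'fold-or-call': normaliser = 0.3·0.4500 + 0.65·0.1500 + 0.35·0.4000; P(aggressive) ≈ 0.3624, P(balanced) ≈ 0.2617, P(conservative) ≈ 0.3758
After 'fold-or-call': normaliser = 0.3·0.3624 + 0.65·0.2617 + 0.35·0.3758; P(aggressive) ≈ 0.2649, P(balanced) ≈ 0.4146, P(conservative) ≈ 0.3205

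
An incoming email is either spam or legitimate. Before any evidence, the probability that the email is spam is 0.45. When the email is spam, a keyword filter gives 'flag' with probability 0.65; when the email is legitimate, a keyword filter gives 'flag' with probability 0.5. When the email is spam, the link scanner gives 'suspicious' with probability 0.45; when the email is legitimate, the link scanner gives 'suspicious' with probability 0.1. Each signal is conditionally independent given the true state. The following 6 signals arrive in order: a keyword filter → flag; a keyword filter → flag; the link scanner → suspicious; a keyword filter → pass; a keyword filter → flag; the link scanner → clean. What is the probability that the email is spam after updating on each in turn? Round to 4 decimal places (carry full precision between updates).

After a keyword filter='flag': P(spam) = 0.65·0.4500 / (0.65·0.4500 + 0.5·0.5500) ≈ 0.5154
After a keyword filter='flag': P(spam) = 0.65·0.5154 / (0.65·0.5154 + 0.5·0.4846) ≈ 0.5803
After the link scanner='suspicious': P(spam) = 0.45·0.5803 / (0.45·0.5803 + 0.1·0.4197) ≈ 0.8615
After a keyword filter='pass': P(spam) = 0.35·0.8615 / (0.35·0.8615 + 0.5·0.1385) ≈ 0.8133
After a keyword filter='flag': P(spam) = 0.65·0.8133 / (0.65·0.8133 + 0.5·0.1867) ≈ 0.8499
After the link scanner='clean': P(spam) = 0.55·0.8499 / (0.55·0.8499 + 0.9·0.1501) ≈ 0.7758

0.7758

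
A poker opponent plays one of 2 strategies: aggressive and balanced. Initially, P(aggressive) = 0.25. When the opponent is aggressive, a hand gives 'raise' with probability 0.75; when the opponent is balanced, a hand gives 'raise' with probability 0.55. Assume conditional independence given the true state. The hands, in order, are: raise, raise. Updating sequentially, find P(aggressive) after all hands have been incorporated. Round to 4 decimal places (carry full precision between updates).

Each posterior becomes the prior for the next update.
After 'raise': P(aggressive) = 0.75·0.2500 / (0.75·0.2500 + 0.55·0.7500) ≈ 0.3125
After 'raise': P(aggressive) = 0.75·0.3125 / (0.75·0.3125 + 0.55·0.6875) ≈ 0.3827

0.3827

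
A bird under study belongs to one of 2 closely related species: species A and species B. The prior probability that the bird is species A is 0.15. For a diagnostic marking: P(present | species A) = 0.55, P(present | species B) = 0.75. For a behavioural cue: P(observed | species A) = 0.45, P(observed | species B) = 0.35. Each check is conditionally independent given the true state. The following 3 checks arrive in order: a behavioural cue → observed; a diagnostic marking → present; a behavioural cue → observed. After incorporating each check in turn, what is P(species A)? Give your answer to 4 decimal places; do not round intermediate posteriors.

After a behavioural cue='observed': P(species A) = 0.45·0.1500 / (0.45·0.1500 + 0.35·0.8500) ≈ 0.1849
After a diagnostic marking='present': P(species A) = 0.55·0.1849 / (0.55·0.1849 + 0.75·0.8151) ≈ 0.1427
After a behavioural cue='observed': P(species A) = 0.45·0.1427 / (0.45·0.1427 + 0.35·0.8573) ≈ 0.1762

0.1762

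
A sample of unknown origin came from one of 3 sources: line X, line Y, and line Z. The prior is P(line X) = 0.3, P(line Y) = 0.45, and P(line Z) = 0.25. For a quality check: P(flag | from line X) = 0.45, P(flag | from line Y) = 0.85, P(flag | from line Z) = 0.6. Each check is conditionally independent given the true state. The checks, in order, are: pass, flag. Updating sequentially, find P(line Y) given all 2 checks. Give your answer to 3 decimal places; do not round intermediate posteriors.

After 'pass': normaliser = 0.55·0.3000 + 0.15·0.4500 + 0.4·0.2500; P(line X) ≈ 0.4962, P(line Y) ≈ 0.2030, P(line Z) ≈ 0.3008
After 'flag': normaliser = 0.45·0.4962 + 0.85·0.2030 + 0.6·0.3008; P(line X) ≈ 0.3875, P(line Y) ≈ 0.2994, P(line Z) ≈ 0.3131

0.299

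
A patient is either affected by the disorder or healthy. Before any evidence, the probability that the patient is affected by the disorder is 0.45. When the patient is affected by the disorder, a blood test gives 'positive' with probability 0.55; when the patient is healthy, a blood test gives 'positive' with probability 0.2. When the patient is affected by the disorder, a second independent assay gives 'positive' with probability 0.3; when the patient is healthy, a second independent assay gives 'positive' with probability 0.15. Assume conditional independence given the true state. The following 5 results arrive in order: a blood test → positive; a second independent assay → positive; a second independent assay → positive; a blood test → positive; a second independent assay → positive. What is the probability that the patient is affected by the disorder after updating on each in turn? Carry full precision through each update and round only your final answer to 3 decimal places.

After a blood test='positive': P(affected) = 0.55·0.4500 / (0.55·0.4500 + 0.2·0.5500) ≈ 0.6923
After a second independent assay='positive': P(affected) = 0.3·0.6923 / (0.3·0.6923 + 0.15·0.3077) ≈ 0.8182
After a second independent assay='positive': P(affected) = 0.3·0.8182 / (0.3·0.8182 + 0.15·0.1818) ≈ 0.9000
After a blood test='positive': P(affected) = 0.55·0.9000 / (0.55·0.9000 + 0.2·0.1000) ≈ 0.9612
After a second independent assay='positive': P(affected) = 0.3·0.9612 / (0.3·0.9612 + 0.15·0.0388) ≈ 0.9802

0.980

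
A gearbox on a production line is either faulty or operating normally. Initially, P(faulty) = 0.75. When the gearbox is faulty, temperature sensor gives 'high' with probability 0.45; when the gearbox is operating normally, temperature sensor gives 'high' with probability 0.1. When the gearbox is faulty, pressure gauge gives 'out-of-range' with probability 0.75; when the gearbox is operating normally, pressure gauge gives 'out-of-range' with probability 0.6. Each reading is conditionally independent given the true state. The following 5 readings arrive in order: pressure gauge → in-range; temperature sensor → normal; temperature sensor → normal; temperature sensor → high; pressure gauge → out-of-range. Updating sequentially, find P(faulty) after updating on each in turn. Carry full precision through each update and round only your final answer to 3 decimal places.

0.798

After pressure gauge='in-range': P(faulty) = 0.25·0.7500 / (0.25·0.7500 + 0.4·0.2500) ≈ 0.6522
After temperature sensor='normal': P(faulty) = 0.55·0.6522 / (0.55·0.6522 + 0.9·0.3478) ≈ 0.5340
After temperature sensor='normal': P(faulty) = 0.55·0.5340 / (0.55·0.5340 + 0.9·0.4660) ≈ 0.4118
After temperature sensor='high': P(faulty) = 0.45·0.4118 / (0.45·0.4118 + 0.1·0.5882) ≈ 0.7591
After pressure gauge='out-of-range': P(faulty) = 0.75·0.7591 / (0.75·0.7591 + 0.6·0.2409) ≈ 0.7975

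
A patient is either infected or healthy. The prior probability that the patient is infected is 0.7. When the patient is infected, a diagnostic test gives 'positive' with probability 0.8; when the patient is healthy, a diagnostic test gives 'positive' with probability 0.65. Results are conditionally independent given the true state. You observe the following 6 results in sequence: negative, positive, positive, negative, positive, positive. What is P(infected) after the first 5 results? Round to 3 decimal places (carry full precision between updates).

After 'negative': P(infected) = 0.2·0.7000 / (0.2·0.7000 + 0.35·0.3000) ≈ 0.5714
After 'positive': P(infected) = 0.8·0.5714 / (0.8·0.5714 + 0.65·0.4286) ≈ 0.6214
After 'positive': P(infected) = 0.8·0.6214 / (0.8·0.6214 + 0.65·0.3786) ≈ 0.6688
After 'negative': P(infected) = 0.2·0.6688 / (0.2·0.6688 + 0.35·0.3312) ≈ 0.5358
After 'positive': P(infected) = 0.8·0.5358 / (0.8·0.5358 + 0.65·0.4642) ≈ 0.5869

0.587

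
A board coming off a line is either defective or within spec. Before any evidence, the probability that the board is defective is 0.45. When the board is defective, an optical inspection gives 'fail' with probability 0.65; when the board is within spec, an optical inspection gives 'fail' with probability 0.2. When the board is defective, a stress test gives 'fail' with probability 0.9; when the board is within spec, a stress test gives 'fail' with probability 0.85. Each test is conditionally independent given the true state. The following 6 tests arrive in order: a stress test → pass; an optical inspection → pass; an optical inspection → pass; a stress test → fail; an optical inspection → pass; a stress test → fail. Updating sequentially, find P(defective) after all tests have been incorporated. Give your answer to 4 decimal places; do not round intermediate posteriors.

Each posterior becomes the prior for the next update.
After a stress test='pass': P(defective) = 0.1·0.4500 / (0.1·0.4500 + 0.15·0.5500) ≈ 0.3529
After an optical inspection='pass': P(defective) = 0.35·0.3529 / (0.35·0.3529 + 0.8·0.6471) ≈ 0.1927
After an optical inspection='pass': P(defective) = 0.35·0.1927 / (0.35·0.1927 + 0.8·0.8073) ≈ 0.0945
After a stress test='fail': P(defective) = 0.9·0.0945 / (0.9·0.0945 + 0.85·0.9055) ≈ 0.0995
After an optical inspection='pass': P(defective) = 0.35·0.0995 / (0.35·0.0995 + 0.8·0.9005) ≈ 0.0461
After a stress test='fail': P(defective) = 0.9·0.0461 / (0.9·0.0461 + 0.85·0.9539) ≈ 0.0487

0.0487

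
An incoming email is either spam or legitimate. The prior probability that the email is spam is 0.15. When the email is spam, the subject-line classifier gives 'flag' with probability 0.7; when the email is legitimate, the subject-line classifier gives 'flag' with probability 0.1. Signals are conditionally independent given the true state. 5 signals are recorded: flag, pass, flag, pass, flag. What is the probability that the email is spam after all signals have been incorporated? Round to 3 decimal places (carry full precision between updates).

0.871

After 'flag': P(spam) = 0.7·0.1500 / (0.7·0.1500 + 0.1·0.8500) ≈ 0.5526
After 'pass': P(spam) = 0.3·0.5526 / (0.3·0.5526 + 0.9·0.4474) ≈ 0.2917
After 'flag': P(spam) = 0.7·0.2917 / (0.7·0.2917 + 0.1·0.7083) ≈ 0.7424
After 'pass': P(spam) = 0.3·0.7424 / (0.3·0.7424 + 0.9·0.2576) ≈ 0.4900
After 'flag': P(spam) = 0.7·0.4900 / (0.7·0.4900 + 0.1·0.5100) ≈ 0.8706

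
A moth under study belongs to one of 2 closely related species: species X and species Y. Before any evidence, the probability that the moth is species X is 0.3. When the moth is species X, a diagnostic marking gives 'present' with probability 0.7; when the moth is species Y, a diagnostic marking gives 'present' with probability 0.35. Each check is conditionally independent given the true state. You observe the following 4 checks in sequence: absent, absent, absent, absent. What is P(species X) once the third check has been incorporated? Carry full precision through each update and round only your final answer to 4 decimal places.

After 'absent': P(species X) = 0.3·0.3000 / (0.3·0.3000 + 0.65·0.7000) ≈ 0.1651
After 'absent': P(species X) = 0.3·0.1651 / (0.3·0.1651 + 0.65·0.8349) ≈ 0.0837
After 'absent': P(species X) = 0.3·0.0837 / (0.3·0.0837 + 0.65·0.9163) ≈ 0.0404

0.0404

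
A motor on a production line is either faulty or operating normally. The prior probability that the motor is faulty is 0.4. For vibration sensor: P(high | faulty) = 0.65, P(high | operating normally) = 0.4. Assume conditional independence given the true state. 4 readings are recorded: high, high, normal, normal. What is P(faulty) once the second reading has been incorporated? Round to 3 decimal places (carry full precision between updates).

0.638

After 'high': P(faulty) = 0.65·0.4000 / (0.65·0.4000 + 0.4·0.6000) ≈ 0.5200
After 'high': P(faulty) = 0.65·0.5200 / (0.65·0.5200 + 0.4·0.4800) ≈ 0.6377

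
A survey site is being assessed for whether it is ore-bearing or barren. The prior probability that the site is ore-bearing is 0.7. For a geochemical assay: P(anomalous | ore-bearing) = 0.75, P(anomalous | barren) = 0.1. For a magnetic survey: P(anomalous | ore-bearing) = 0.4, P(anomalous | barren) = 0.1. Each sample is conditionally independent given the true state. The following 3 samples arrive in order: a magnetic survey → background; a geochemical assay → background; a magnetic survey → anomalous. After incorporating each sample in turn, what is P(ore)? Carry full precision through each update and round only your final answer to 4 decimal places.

After a magnetic survey='background': P(ore) = 0.6·0.7000 / (0.6·0.7000 + 0.9·0.3000) ≈ 0.6087
After a geochemical assay='background': P(ore) = 0.25·0.6087 / (0.25·0.6087 + 0.9·0.3913) ≈ 0.3017
After a magnetic survey='anomalous': P(ore) = 0.4·0.3017 / (0.4·0.3017 + 0.1·0.6983) ≈ 0.6335

0.6335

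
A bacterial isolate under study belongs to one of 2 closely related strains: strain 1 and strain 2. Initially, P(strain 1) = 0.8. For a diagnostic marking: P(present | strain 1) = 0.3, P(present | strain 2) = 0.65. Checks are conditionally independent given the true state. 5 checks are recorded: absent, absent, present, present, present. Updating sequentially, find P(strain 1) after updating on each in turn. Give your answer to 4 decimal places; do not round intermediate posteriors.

After 'absent': P(strain 1) = 0.7·0.8000 / (0.7·0.8000 + 0.35·0.2000) ≈ 0.8889
After 'absent': P(strain 1) = 0.7·0.8889 / (0.7·0.8889 + 0.35·0.1111) ≈ 0.9412
After 'present': P(strain 1) = 0.3·0.9412 / (0.3·0.9412 + 0.65·0.0588) ≈ 0.8807
After 'present': P(strain 1) = 0.3·0.8807 / (0.3·0.8807 + 0.65·0.1193) ≈ 0.7732
After 'present': P(strain 1) = 0.3·0.7732 / (0.3·0.7732 + 0.65·0.2268) ≈ 0.6114

0.6114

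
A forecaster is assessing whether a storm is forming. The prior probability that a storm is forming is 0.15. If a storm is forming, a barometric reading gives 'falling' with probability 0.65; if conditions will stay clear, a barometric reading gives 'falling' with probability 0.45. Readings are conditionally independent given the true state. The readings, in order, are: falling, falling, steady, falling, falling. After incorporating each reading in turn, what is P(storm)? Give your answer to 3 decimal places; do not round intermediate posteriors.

After 'falling': P(storm) = 0.65·0.1500 / (0.65·0.1500 + 0.45·0.8500) ≈ 0.2031
After 'falling': P(storm) = 0.65·0.2031 / (0.65·0.2031 + 0.45·0.7969) ≈ 0.2691
After 'steady': P(storm) = 0.35·0.2691 / (0.35·0.2691 + 0.55·0.7309) ≈ 0.1898
After 'falling': P(storm) = 0.65·0.1898 / (0.65·0.1898 + 0.45·0.8102) ≈ 0.2529
After 'falling': P(storm) = 0.65·0.2529 / (0.65·0.2529 + 0.45·0.7471) ≈ 0.3283

0.328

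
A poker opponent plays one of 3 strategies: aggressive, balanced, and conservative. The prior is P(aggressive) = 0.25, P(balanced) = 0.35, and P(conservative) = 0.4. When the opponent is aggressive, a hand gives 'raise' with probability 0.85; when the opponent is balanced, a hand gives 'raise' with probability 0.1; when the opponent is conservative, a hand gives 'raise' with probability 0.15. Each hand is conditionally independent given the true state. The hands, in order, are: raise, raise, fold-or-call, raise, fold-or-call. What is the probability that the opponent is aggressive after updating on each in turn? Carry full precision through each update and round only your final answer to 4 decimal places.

After 'raise': normaliser = 0.85·0.2500 + 0.1·0.3500 + 0.15·0.4000; P(aggressive) ≈ 0.6911, P(balanced) ≈ 0.1138, P(conservative) ≈ 0.1951
After 'raise': normaliser = 0.85·0.6911 + 0.1·0.1138 + 0.15·0.1951; P(aggressive) ≈ 0.9353, P(balanced) ≈ 0.0181, P(conservative) ≈ 0.0466
After 'fold-or-call': normaliser = 0.15·0.9353 + 0.9·0.0181 + 0.85·0.0466; P(aggressive) ≈ 0.7150, P(balanced) ≈ 0.0831, P(conservative) ≈ 0.2019
After 'raise': normaliser = 0.85·0.7150 + 0.1·0.0831 + 0.15·0.2019; P(aggressive) ≈ 0.9403, P(balanced) ≈ 0.0129, P(conservative) ≈ 0.0469
After 'fold-or-call': normaliser = 0.15·0.9403 + 0.9·0.0129 + 0.85·0.0469; P(aggressive) ≈ 0.7329, P(balanced) ≈ 0.0601, P(conservative) ≈ 0.2069

0.7329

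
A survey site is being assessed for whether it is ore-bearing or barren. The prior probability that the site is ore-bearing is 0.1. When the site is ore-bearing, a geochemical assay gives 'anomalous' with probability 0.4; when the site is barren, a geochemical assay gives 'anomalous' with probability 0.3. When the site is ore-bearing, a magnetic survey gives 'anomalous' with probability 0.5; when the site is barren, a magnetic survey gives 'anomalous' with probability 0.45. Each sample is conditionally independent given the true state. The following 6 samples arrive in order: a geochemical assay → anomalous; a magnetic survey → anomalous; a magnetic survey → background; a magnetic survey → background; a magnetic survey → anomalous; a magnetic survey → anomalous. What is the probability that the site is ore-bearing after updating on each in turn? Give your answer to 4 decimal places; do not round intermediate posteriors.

0.1438

After a geochemical assay='anomalous': P(ore) = 0.4·0.1000 / (0.4·0.1000 + 0.3·0.9000) ≈ 0.1290
After a magnetic survey='anomalous': P(ore) = 0.5·0.1290 / (0.5·0.1290 + 0.45·0.8710) ≈ 0.1413
After a magnetic survey='background': P(ore) = 0.5·0.1413 / (0.5·0.1413 + 0.55·0.8587) ≈ 0.1302
After a magnetic survey='background': P(ore) = 0.5·0.1302 / (0.5·0.1302 + 0.55·0.8698) ≈ 0.1197
After a magnetic survey='anomalous': P(ore) = 0.5·0.1197 / (0.5·0.1197 + 0.45·0.8803) ≈ 0.1313
After a magnetic survey='anomalous': P(ore) = 0.5·0.1313 / (0.5·0.1313 + 0.45·0.8687) ≈ 0.1438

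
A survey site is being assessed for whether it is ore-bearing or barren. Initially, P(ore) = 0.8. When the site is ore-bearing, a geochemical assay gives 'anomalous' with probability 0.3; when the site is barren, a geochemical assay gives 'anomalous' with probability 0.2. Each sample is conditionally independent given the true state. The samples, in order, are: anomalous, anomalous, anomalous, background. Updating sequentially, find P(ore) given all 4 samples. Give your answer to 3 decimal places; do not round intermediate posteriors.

After 'anomalous': P(ore) = 0.3·0.8000 / (0.3·0.8000 + 0.2·0.2000) ≈ 0.8571
After 'anomalous': P(ore) = 0.3·0.8571 / (0.3·0.8571 + 0.2·0.1429) ≈ 0.9000
After 'anomalous': P(ore) = 0.3·0.9000 / (0.3·0.9000 + 0.2·0.1000) ≈ 0.9310
After 'background': P(ore) = 0.7·0.9310 / (0.7·0.9310 + 0.8·0.0690) ≈ 0.9220

0.922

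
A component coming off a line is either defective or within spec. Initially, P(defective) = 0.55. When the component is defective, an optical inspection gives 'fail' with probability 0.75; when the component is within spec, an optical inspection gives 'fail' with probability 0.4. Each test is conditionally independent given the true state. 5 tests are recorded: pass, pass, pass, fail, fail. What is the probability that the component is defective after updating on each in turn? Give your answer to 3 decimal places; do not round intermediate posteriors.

0.237

After 'pass': P(defective) = 0.25·0.5500 / (0.25·0.5500 + 0.6·0.4500) ≈ 0.3374
After 'pass': P(defective) = 0.25·0.3374 / (0.25·0.3374 + 0.6·0.6626) ≈ 0.1750
After 'pass': P(defective) = 0.25·0.1750 / (0.25·0.1750 + 0.6·0.8250) ≈ 0.0812
After 'fail': P(defective) = 0.75·0.0812 / (0.75·0.0812 + 0.4·0.9188) ≈ 0.1422
After 'fail': P(defective) = 0.75·0.1422 / (0.75·0.1422 + 0.4·0.8578) ≈ 0.2371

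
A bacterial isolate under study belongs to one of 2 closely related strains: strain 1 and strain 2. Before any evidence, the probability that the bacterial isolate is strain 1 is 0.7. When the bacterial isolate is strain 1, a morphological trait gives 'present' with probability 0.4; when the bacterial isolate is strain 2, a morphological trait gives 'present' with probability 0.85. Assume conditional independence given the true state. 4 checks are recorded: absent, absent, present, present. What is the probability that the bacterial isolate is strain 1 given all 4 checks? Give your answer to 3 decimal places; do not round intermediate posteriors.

After 'absent': P(strain 1) = 0.6·0.7000 / (0.6·0.7000 + 0.15·0.3000) ≈ 0.9032
After 'absent': P(strain 1) = 0.6·0.9032 / (0.6·0.9032 + 0.15·0.0968) ≈ 0.9739
After 'present': P(strain 1) = 0.4·0.9739 / (0.4·0.9739 + 0.85·0.0261) ≈ 0.9461
After 'present': P(strain 1) = 0.4·0.9461 / (0.4·0.9461 + 0.85·0.0539) ≈ 0.8921

0.892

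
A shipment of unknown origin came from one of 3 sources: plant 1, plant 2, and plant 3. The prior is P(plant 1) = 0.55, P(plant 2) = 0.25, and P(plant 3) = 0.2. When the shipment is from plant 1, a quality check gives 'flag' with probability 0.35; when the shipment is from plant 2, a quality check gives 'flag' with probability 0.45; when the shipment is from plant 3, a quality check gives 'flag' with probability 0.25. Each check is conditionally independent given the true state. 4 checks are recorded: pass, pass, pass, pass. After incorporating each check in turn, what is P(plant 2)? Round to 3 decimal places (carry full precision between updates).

Each posterior becomes the prior for the next update.
After 'pass': normaliser = 0.65·0.5500 + 0.55·0.2500 + 0.75·0.2000; P(plant 1) ≈ 0.5543, P(plant 2) ≈ 0.2132, P(plant 3) ≈ 0.2326
After 'pass': normaliser = 0.65·0.5543 + 0.55·0.2132 + 0.75·0.2326; P(plant 1) ≈ 0.5526, P(plant 2) ≈ 0.1798, P(plant 3) ≈ 0.2675
After 'pass': normaliser = 0.65·0.5526 + 0.55·0.1798 + 0.75·0.2675; P(plant 1) ≈ 0.5453, P(plant 2) ≈ 0.1502, P(plant 3) ≈ 0.3046
After 'pass': normaliser = 0.65·0.5453 + 0.55·0.1502 + 0.75·0.3046; P(plant 1) ≈ 0.5326, P(plant 2) ≈ 0.1241, P(plant 3) ≈ 0.3433

0.124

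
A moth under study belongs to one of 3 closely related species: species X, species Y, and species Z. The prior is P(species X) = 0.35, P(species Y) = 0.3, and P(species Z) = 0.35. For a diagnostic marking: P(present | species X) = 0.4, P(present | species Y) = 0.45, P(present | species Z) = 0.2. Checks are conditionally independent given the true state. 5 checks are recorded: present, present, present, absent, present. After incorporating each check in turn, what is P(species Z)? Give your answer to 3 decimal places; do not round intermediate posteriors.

After 'present': normaliser = 0.4·0.3500 + 0.45·0.3000 + 0.2·0.3500; P(species X) ≈ 0.4058, P(species Y) ≈ 0.3913, P(species Z) ≈ 0.2029
After 'present': normaliser = 0.4·0.4058 + 0.45·0.3913 + 0.2·0.2029; P(species X) ≈ 0.4283, P(species Y) ≈ 0.4646, P(species Z) ≈ 0.1071
After 'present': normaliser = 0.4·0.4283 + 0.45·0.4646 + 0.2·0.1071; P(species X) ≈ 0.4264, P(species Y) ≈ 0.5203, P(species Z) ≈ 0.0533
After 'absent': normaliser = 0.6·0.4264 + 0.55·0.5203 + 0.8·0.0533; P(species X) ≈ 0.4376, P(species Y) ≈ 0.4895, P(species Z) ≈ 0.0729
After 'present': normaliser = 0.4·0.4376 + 0.45·0.4895 + 0.2·0.0729; P(species X) ≈ 0.4270, P(species Y) ≈ 0.5374, P(species Z) ≈ 0.0356

0.036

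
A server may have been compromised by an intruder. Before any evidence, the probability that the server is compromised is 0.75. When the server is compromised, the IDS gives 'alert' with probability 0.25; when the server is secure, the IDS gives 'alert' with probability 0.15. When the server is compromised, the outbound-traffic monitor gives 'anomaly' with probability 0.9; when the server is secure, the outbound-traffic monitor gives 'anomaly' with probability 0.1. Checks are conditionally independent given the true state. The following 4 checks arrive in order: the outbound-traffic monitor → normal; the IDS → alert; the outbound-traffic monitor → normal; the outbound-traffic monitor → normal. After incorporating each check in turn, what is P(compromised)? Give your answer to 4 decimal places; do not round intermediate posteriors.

0.0068

After the outbound-traffic monitor='normal': P(compromised) = 0.1·0.7500 / (0.1·0.7500 + 0.9·0.2500) ≈ 0.2500
After the IDS='alert': P(compromised) = 0.25·0.2500 / (0.25·0.2500 + 0.15·0.7500) ≈ 0.3571
After the outbound-traffic monitor='normal': P(compromised) = 0.1·0.3571 / (0.1·0.3571 + 0.9·0.6429) ≈ 0.0581
After the outbound-traffic monitor='normal': P(compromised) = 0.1·0.0581 / (0.1·0.0581 + 0.9·0.9419) ≈ 0.0068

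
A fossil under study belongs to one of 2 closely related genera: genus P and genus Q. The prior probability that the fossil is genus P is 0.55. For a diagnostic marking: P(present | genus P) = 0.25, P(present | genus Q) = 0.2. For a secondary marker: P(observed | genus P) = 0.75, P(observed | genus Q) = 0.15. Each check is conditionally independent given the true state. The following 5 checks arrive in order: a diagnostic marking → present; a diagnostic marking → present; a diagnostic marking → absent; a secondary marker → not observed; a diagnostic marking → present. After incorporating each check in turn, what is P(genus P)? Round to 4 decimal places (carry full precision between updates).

0.3969

After a diagnostic marking='present': P(genus P) = 0.25·0.5500 / (0.25·0.5500 + 0.2·0.4500) ≈ 0.6044
After a diagnostic marking='present': P(genus P) = 0.25·0.6044 / (0.25·0.6044 + 0.2·0.3956) ≈ 0.6563
After a diagnostic marking='absent': P(genus P) = 0.75·0.6563 / (0.75·0.6563 + 0.8·0.3437) ≈ 0.6416
After a secondary marker='not observed': P(genus P) = 0.25·0.6416 / (0.25·0.6416 + 0.85·0.3584) ≈ 0.3449
After a diagnostic marking='present': P(genus P) = 0.25·0.3449 / (0.25·0.3449 + 0.2·0.6551) ≈ 0.3969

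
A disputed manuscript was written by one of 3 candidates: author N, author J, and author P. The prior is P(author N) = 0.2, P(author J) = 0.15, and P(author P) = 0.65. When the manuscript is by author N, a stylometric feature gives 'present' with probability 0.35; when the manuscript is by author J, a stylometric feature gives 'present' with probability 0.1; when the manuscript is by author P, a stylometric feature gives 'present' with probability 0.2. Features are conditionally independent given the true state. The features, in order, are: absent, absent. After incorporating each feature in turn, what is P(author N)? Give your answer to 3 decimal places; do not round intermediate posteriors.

0.136

Each posterior becomes the prior for the next update.
After 'absent': normaliser = 0.65·0.2000 + 0.9·0.1500 + 0.8·0.6500; P(author N) ≈ 0.1656, P(author J) ≈ 0.1720, P(author P) ≈ 0.6624
After 'absent': normaliser = 0.65·0.1656 + 0.9·0.1720 + 0.8·0.6624; P(author N) ≈ 0.1359, P(author J) ≈ 0.1953, P(author P) ≈ 0.6688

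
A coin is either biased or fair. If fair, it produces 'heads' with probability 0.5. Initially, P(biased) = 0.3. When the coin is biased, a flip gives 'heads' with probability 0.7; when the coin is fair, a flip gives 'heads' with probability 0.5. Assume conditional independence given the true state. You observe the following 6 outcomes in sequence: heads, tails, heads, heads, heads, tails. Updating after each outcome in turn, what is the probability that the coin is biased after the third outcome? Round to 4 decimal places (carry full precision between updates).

Apply Bayes' rule sequentially, carrying P(biased) forward.
After 'heads': P(biased) = 0.7·0.3000 / (0.7·0.3000 + 0.5·0.7000) ≈ 0.3750
After 'tails': P(biased) = 0.3·0.3750 / (0.3·0.3750 + 0.5·0.6250) ≈ 0.2647
After 'heads': P(biased) = 0.7·0.2647 / (0.7·0.2647 + 0.5·0.7353) ≈ 0.3351

0.3351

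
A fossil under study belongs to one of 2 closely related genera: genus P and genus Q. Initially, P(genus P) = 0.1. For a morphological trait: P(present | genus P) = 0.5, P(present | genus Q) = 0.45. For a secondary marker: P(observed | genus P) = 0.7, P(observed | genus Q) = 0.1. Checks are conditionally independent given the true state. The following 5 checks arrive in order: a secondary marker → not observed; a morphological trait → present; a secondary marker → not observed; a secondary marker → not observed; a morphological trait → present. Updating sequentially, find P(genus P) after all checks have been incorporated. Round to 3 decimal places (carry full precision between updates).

After a secondary marker='not observed': P(genus P) = 0.3·0.1000 / (0.3·0.1000 + 0.9·0.9000) ≈ 0.0357
After a morphological trait='present': P(genus P) = 0.5·0.0357 / (0.5·0.0357 + 0.45·0.9643) ≈ 0.0395
After a secondary marker='not observed': P(genus P) = 0.3·0.0395 / (0.3·0.0395 + 0.9·0.9605) ≈ 0.0135
After a secondary marker='not observed': P(genus P) = 0.3·0.0135 / (0.3·0.0135 + 0.9·0.9865) ≈ 0.0046
After a morphological trait='present': P(genus P) = 0.5·0.0046 / (0.5·0.0046 + 0.45·0.9954) ≈ 0.0051

0.005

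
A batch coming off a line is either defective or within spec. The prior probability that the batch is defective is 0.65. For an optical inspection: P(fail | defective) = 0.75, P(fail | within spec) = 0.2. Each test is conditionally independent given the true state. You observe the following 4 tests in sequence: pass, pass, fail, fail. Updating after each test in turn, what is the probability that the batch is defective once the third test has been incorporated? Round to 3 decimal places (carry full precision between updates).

After 'pass': P(defective) = 0.25·0.6500 / (0.25·0.6500 + 0.8·0.3500) ≈ 0.3672
After 'pass': P(defective) = 0.25·0.3672 / (0.25·0.3672 + 0.8·0.6328) ≈ 0.1535
After 'fail': P(defective) = 0.75·0.1535 / (0.75·0.1535 + 0.2·0.8465) ≈ 0.4048

0.405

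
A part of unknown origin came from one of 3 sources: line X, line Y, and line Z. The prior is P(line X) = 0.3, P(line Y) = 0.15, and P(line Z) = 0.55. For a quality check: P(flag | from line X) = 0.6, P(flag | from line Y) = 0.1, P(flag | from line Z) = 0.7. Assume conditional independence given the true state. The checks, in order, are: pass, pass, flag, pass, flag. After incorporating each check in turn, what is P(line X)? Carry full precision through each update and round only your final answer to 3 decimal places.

0.452

After 'pass': normaliser = 0.4·0.3000 + 0.9·0.1500 + 0.3·0.5500; P(line X) ≈ 0.2857, P(line Y) ≈ 0.3214, P(line Z) ≈ 0.3929
After 'pass': normaliser = 0.4·0.2857 + 0.9·0.3214 + 0.3·0.3929; P(line X) ≈ 0.2192, P(line Y) ≈ 0.5548, P(line Z) ≈ 0.2260
After 'flag': normaliser = 0.6·0.2192 + 0.1·0.5548 + 0.7·0.2260; P(line X) ≈ 0.3810, P(line Y) ≈ 0.1607, P(line Z) ≈ 0.4583
After 'pass': normaliser = 0.4·0.3810 + 0.9·0.1607 + 0.3·0.4583; P(line X) ≈ 0.3507, P(line Y) ≈ 0.3329, P(line Z) ≈ 0.3164
After 'flag': normaliser = 0.6·0.3507 + 0.1·0.3329 + 0.7·0.3164; P(line X) ≈ 0.4523, P(line Y) ≈ 0.0716, P(line Z) ≈ 0.4761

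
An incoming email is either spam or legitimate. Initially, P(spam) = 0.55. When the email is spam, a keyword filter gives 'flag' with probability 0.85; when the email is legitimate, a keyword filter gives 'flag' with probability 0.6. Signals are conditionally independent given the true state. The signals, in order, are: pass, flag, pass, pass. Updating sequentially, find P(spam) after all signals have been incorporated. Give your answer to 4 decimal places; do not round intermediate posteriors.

0.0837

After 'pass': P(spam) = 0.15·0.5500 / (0.15·0.5500 + 0.4·0.4500) ≈ 0.3143
After 'flag': P(spam) = 0.85·0.3143 / (0.85·0.3143 + 0.6·0.6857) ≈ 0.3937
After 'pass': P(spam) = 0.15·0.3937 / (0.15·0.3937 + 0.4·0.6063) ≈ 0.1958
After 'pass': P(spam) = 0.15·0.1958 / (0.15·0.1958 + 0.4·0.8042) ≈ 0.0837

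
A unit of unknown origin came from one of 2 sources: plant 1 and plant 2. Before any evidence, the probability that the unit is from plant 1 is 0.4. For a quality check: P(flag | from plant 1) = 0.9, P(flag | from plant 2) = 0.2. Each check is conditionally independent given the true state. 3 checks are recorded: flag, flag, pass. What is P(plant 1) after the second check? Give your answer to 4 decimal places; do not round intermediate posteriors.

0.9310

After 'flag': P(plant 1) = 0.9·0.4000 / (0.9·0.4000 + 0.2·0.6000) ≈ 0.7500
After 'flag': P(plant 1) = 0.9·0.7500 / (0.9·0.7500 + 0.2·0.2500) ≈ 0.9310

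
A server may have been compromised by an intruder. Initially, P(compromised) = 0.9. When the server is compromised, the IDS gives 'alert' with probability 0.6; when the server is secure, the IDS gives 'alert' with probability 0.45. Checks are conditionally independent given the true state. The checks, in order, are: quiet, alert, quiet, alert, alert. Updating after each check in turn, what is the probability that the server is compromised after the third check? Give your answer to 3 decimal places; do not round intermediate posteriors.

0.864

After 'quiet': P(compromised) = 0.4·0.9000 / (0.4·0.9000 + 0.55·0.1000) ≈ 0.8675
After 'alert': P(compromised) = 0.6·0.8675 / (0.6·0.8675 + 0.45·0.1325) ≈ 0.8972
After 'quiet': P(compromised) = 0.4·0.8972 / (0.4·0.8972 + 0.55·0.1028) ≈ 0.8639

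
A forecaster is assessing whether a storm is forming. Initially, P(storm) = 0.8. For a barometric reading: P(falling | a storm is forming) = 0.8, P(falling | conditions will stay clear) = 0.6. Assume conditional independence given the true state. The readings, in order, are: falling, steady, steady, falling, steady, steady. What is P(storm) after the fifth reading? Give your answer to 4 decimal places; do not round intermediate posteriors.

0.4706

After 'falling': P(storm) = 0.8·0.8000 / (0.8·0.8000 + 0.6·0.2000) ≈ 0.8421
After 'steady': P(storm) = 0.2·0.8421 / (0.2·0.8421 + 0.4·0.1579) ≈ 0.7273
After 'steady': P(storm) = 0.2·0.7273 / (0.2·0.7273 + 0.4·0.2727) ≈ 0.5714
After 'falling': P(storm) = 0.8·0.5714 / (0.8·0.5714 + 0.6·0.4286) ≈ 0.6400
After 'steady': P(storm) = 0.2·0.6400 / (0.2·0.6400 + 0.4·0.3600) ≈ 0.4706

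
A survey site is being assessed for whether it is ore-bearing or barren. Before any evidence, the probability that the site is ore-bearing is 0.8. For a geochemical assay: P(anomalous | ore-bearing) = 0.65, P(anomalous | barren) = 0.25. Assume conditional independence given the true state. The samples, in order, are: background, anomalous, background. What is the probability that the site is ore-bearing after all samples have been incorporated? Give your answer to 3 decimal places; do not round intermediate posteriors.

0.694

After 'background': P(ore) = 0.35·0.8000 / (0.35·0.8000 + 0.75·0.2000) ≈ 0.6512
After 'anomalous': P(ore) = 0.65·0.6512 / (0.65·0.6512 + 0.25·0.3488) ≈ 0.8292
After 'background': P(ore) = 0.35·0.8292 / (0.35·0.8292 + 0.75·0.1708) ≈ 0.6937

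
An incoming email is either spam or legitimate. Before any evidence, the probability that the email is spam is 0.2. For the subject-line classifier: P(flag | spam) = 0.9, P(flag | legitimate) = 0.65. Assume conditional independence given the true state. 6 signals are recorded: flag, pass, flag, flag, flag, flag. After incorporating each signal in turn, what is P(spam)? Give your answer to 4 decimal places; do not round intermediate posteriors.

0.2666

After 'flag': P(spam) = 0.9·0.2000 / (0.9·0.2000 + 0.65·0.8000) ≈ 0.2571
After 'pass': P(spam) = 0.1·0.2571 / (0.1·0.2571 + 0.35·0.7429) ≈ 0.0900
After 'flag': P(spam) = 0.9·0.0900 / (0.9·0.0900 + 0.65·0.9100) ≈ 0.1204
After 'flag': P(spam) = 0.9·0.1204 / (0.9·0.1204 + 0.65·0.8796) ≈ 0.1594
After 'flag': P(spam) = 0.9·0.1594 / (0.9·0.1594 + 0.65·0.8406) ≈ 0.2079
After 'flag': P(spam) = 0.9·0.2079 / (0.9·0.2079 + 0.65·0.7921) ≈ 0.2666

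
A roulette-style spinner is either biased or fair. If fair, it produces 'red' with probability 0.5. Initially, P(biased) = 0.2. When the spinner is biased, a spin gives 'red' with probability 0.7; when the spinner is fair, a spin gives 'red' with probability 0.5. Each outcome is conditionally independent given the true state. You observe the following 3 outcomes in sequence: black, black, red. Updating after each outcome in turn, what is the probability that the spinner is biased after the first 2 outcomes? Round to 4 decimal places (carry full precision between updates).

Apply Bayes' rule sequentially, carrying P(biased) forward.
After 'black': P(biased) = 0.3·0.2000 / (0.3·0.2000 + 0.5·0.8000) ≈ 0.1304
After 'black': P(biased) = 0.3·0.1304 / (0.3·0.1304 + 0.5·0.8696) ≈ 0.0826

0.0826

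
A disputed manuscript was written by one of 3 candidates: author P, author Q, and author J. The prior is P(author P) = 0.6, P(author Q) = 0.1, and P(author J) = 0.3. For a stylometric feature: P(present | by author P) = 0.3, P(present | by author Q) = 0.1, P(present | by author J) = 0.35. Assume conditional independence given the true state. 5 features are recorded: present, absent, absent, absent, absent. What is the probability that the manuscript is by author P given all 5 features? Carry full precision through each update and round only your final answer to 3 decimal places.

0.631

After 'present': normaliser = 0.3·0.6000 + 0.1·0.1000 + 0.35·0.3000; P(author P) ≈ 0.6102, P(author Q) ≈ 0.0339, P(author J) ≈ 0.3559
After 'absent': normaliser = 0.7·0.6102 + 0.9·0.0339 + 0.65·0.3559; P(author P) ≈ 0.6199, P(author Q) ≈ 0.0443, P(author J) ≈ 0.3358
After 'absent': normaliser = 0.7·0.6199 + 0.9·0.0443 + 0.65·0.3358; P(author P) ≈ 0.6270, P(author Q) ≈ 0.0576, P(author J) ≈ 0.3154
After 'absent': normaliser = 0.7·0.6270 + 0.9·0.0576 + 0.65·0.3154; P(author P) ≈ 0.6309, P(author Q) ≈ 0.0745, P(author J) ≈ 0.2946
After 'absent': normaliser = 0.7·0.6309 + 0.9·0.0745 + 0.65·0.2946; P(author P) ≈ 0.6307, P(author Q) ≈ 0.0958, P(author J) ≈ 0.2735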